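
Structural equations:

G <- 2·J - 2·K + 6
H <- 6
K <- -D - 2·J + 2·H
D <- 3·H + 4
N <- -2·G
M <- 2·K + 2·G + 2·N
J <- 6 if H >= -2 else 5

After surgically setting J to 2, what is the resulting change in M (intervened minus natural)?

Under do(J=2), the mechanism J <- 6 if H >= -2 else 5 is discarded; J is fixed at 2.
D = 3·H + 4  [with H=6]  = 22
K = -D - 2·J + 2·H  [with D=22, J=2, H=6]  = -14
G = 2·J - 2·K + 6  [with J=2, K=-14]  = 38
N = -2·G  [with G=38]  = -76
M = 2·K + 2·G + 2·N  [with K=-14, G=38, N=-76]  = -104
Without intervention: J = 6 if H >= -2 else 5  [with H=6]  = 6; D = 3·H + 4  [with H=6]  = 22; K = -D - 2·J + 2·H  [with D=22, J=6, H=6]  = -22; G = 2·J - 2·K + 6  [with J=6, K=-22]  = 62; N = -2·G  [with G=62]  = -124; M = 2·K + 2·G + 2·N  [with K=-22, G=62, N=-124]  = -168.
Change = -104 − (-168) = 64.

64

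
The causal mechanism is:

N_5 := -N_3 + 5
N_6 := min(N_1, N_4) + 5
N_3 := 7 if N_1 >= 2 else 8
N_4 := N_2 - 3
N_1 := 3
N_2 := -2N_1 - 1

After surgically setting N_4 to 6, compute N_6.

8

Under do(N_4=6), the mechanism N_4 := N_2 - 3 is discarded; N_4 is fixed at 6.
N_6 = min(N_1, N_4) + 5  [with N_1=3, N_4=6]  = 8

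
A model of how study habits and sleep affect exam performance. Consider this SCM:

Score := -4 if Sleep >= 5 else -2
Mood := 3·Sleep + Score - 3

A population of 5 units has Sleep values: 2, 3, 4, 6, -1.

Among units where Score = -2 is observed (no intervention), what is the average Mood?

E[Mood|Score=-2] averages over only the 4 units with Score=-2 (Sleep = 2, 3, 4, -1): Mood = 1, 4, 7, -8, mean 1.

1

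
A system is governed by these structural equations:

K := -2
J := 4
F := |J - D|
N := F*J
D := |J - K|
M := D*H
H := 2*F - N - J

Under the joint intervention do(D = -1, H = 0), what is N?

20

The joint intervention fixes D = -1, H = 0, removing each variable's own equation.
F = |J - D|  [with J=4, D=-1]  = 5
N = F*J  [with F=5, J=4]  = 20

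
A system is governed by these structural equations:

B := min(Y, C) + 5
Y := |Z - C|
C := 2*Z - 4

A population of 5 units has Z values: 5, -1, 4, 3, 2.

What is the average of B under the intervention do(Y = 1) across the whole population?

4.4

Under do(Y=1), Y's equation is replaced by Y=1 for every unit. Per-unit B: 6, -1, 6, 6, 5. Mean = 4.4.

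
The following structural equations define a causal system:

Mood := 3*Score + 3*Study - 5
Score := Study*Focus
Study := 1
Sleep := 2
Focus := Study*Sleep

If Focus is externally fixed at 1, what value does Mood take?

1

do(Focus=1) replaces the equation Focus := Study*Sleep with the constant Focus = 1.
Score = Study*Focus  [with Study=1, Focus=1]  = 1
Mood = 3*Score + 3*Study - 5  [with Score=1, Study=1]  = 1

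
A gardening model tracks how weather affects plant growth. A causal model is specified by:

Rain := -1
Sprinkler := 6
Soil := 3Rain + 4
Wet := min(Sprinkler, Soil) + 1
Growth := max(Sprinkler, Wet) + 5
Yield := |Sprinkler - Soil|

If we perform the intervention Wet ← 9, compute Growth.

Intervening sets Wet = 9 and removes its equation (Wet := min(Sprinkler, Soil) + 1).
Growth = max(Sprinkler, Wet) + 5  [with Sprinkler=6, Wet=9]  = 14

14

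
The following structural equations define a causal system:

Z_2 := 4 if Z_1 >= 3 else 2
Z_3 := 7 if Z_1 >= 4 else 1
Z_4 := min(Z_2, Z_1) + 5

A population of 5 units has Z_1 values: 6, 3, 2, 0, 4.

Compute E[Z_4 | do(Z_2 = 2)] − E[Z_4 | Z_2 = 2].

Under do(Z_2=2), Z_2's equation is replaced by Z_2=2 for every unit. Per-unit Z_4: 7, 7, 7, 5, 7. Mean = 6.6.
Observing Z_2=2 restricts to units where Z_2's equation naturally yields 2: Z_1 ∈ {2, 0}. In that subpopulation Z_4 = 7, 5, mean 6.
Difference = 6.6 − 6 = 0.6.

0.6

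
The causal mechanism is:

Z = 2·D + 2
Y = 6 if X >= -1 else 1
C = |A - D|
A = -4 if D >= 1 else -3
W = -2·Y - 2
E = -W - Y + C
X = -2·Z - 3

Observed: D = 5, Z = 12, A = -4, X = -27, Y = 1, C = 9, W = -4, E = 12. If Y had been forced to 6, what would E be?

17

do(Y=6) replaces the equation Y = 6 if X >= -1 else 1 with the constant Y = 6.
A = -4 if D >= 1 else -3  [with D=5]  = -4
C = |A - D|  [with A=-4, D=5]  = 9
W = -2·Y - 2  [with Y=6]  = -14
E = -W - Y + C  [with W=-14, Y=6, C=9]  = 17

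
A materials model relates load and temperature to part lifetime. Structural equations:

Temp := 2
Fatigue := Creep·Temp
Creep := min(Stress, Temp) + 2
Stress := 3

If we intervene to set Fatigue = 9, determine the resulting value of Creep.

Under do(Fatigue=9), the mechanism Fatigue := Creep·Temp is discarded; Fatigue is fixed at 9.
Since Creep is not a descendant of the intervened variable, it is unaffected.
Creep = min(Stress, Temp) + 2  [with Stress=3, Temp=2]  = 4

4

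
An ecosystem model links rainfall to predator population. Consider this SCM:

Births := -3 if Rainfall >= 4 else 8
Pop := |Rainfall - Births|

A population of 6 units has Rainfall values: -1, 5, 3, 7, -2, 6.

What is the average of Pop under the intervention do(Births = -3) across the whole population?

Under do(Births=-3), Births's equation is replaced by Births=-3 for every unit. Per-unit Pop: 2, 8, 6, 10, 1, 9. Mean = 6.

6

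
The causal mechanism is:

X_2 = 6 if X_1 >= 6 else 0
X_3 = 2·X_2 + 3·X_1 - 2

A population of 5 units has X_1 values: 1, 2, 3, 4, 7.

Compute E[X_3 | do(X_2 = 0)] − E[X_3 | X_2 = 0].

2.7

do(X_2=0) breaks X_2's dependence on X_1. With X_2=0 fixed, X_3 across the units is 1, 4, 7, 10, 19, mean 8.2.
Conditioning on X_2=0 selects the 4 unit(s) with X_1 ∈ {1, 2, 3, 4}. Their X_3 values: 1, 4, 7, 10. Mean = 5.5.
Difference = 8.2 − 5.5 = 2.7.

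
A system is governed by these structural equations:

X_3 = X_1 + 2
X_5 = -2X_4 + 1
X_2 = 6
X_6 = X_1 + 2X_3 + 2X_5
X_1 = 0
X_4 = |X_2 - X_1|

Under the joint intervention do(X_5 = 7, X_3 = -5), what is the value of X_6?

The joint intervention fixes X_5 = 7, X_3 = -5, removing each variable's own equation.
X_6 = X_1 + 2X_3 + 2X_5  [with X_1=0, X_3=-5, X_5=7]  = 4

4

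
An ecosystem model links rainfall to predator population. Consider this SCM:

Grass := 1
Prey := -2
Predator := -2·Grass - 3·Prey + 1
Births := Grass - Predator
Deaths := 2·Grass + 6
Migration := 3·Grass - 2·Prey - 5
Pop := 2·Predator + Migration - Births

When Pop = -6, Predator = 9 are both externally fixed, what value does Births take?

The joint intervention fixes Pop = -6, Predator = 9, removing each variable's own equation.
Births = Grass - Predator  [with Grass=1, Predator=9]  = -8

-8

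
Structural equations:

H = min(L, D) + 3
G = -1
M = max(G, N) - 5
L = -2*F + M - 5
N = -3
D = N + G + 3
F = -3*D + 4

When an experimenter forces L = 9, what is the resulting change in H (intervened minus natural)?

24

Intervening sets L = 9 and removes its equation (L = -2*F + M - 5).
D = N + G + 3  [with N=-3, G=-1]  = -1
H = min(L, D) + 3  [with L=9, D=-1]  = 2
Without intervention: M = max(G, N) - 5  [with G=-1, N=-3]  = -6; D = N + G + 3  [with N=-3, G=-1]  = -1; F = -3*D + 4  [with D=-1]  = 7; L = -2*F + M - 5  [with F=7, M=-6]  = -25; H = min(L, D) + 3  [with L=-25, D=-1]  = -22.
Change = 2 − (-22) = 24.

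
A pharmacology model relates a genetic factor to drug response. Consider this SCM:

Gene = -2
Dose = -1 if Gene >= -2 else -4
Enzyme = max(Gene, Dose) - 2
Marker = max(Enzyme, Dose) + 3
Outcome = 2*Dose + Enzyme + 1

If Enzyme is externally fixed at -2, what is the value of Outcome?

do(Enzyme=-2) replaces the equation Enzyme = max(Gene, Dose) - 2 with the constant Enzyme = -2.
Dose = -1 if Gene >= -2 else -4  [with Gene=-2]  = -1
Outcome = 2*Dose + Enzyme + 1  [with Dose=-1, Enzyme=-2]  = -3

-3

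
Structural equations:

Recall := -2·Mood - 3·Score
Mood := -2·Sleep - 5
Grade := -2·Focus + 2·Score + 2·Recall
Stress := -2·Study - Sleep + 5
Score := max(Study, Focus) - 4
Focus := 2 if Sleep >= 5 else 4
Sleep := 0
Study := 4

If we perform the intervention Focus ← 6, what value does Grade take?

do(Focus=6) replaces the equation Focus := 2 if Sleep >= 5 else 4 with the constant Focus = 6.
Score = max(Study, Focus) - 4  [with Study=4, Focus=6]  = 2
Mood = -2·Sleep - 5  [with Sleep=0]  = -5
Recall = -2·Mood - 3·Score  [with Mood=-5, Score=2]  = 4
Grade = -2·Focus + 2·Score + 2·Recall  [with Focus=6, Score=2, Recall=4]  = 0

0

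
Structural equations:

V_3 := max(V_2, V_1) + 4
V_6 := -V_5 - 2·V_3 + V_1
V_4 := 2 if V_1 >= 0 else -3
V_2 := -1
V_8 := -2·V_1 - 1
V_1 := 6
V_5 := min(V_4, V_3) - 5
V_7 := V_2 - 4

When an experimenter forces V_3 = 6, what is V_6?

-3

The intervention breaks the incoming arrows to V_3: V_3 := max(V_2, V_1) + 4 no longer applies, and V_3 = 6.
V_4 = 2 if V_1 >= 0 else -3  [with V_1=6]  = 2
V_5 = min(V_4, V_3) - 5  [with V_4=2, V_3=6]  = -3
V_6 = -V_5 - 2·V_3 + V_1  [with V_5=-3, V_3=6, V_1=6]  = -3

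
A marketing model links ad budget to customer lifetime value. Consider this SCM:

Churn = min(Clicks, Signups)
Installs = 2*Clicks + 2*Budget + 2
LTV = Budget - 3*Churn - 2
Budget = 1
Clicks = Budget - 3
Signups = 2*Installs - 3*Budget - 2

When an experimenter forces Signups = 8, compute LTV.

Under do(Signups=8), the mechanism Signups = 2*Installs - 3*Budget - 2 is discarded; Signups is fixed at 8.
Clicks = Budget - 3  [with Budget=1]  = -2
Churn = min(Clicks, Signups)  [with Clicks=-2, Signups=8]  = -2
LTV = Budget - 3*Churn - 2  [with Budget=1, Churn=-2]  = 5

5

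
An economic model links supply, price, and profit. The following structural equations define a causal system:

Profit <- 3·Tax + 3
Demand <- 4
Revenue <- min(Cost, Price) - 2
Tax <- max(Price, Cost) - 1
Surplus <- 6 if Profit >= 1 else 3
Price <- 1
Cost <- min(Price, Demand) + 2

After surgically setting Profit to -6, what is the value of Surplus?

3

Intervening sets Profit = -6 and removes its equation (Profit <- 3·Tax + 3).
Surplus = 6 if Profit >= 1 else 3  [with Profit=-6]  = 3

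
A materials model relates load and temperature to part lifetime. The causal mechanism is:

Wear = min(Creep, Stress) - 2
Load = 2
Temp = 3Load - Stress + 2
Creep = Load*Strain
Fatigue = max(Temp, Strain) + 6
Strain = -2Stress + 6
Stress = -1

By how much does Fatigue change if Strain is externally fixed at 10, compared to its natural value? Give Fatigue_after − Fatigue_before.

The intervention breaks the incoming arrows to Strain: Strain = -2Stress + 6 no longer applies, and Strain = 10.
Temp = 3Load - Stress + 2  [with Load=2, Stress=-1]  = 9
Fatigue = max(Temp, Strain) + 6  [with Temp=9, Strain=10]  = 16
Without intervention: Strain = -2Stress + 6  [with Stress=-1]  = 8; Temp = 3Load - Stress + 2  [with Load=2, Stress=-1]  = 9; Fatigue = max(Temp, Strain) + 6  [with Temp=9, Strain=8]  = 15.
Change = 16 − 15 = 1.

1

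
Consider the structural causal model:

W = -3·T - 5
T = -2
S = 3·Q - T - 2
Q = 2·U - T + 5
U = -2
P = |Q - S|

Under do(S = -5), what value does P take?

Under do(S=-5), the mechanism S = 3·Q - T - 2 is discarded; S is fixed at -5.
Q = 2·U - T + 5  [with U=-2, T=-2]  = 3
P = |Q - S|  [with Q=3, S=-5]  = 8

8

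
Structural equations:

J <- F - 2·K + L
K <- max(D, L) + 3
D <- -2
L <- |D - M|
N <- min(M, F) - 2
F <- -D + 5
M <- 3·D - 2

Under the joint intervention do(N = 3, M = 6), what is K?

11

Under do(N = 3, M = 6), each intervened variable's structural equation is replaced by its fixed value.
L = |D - M|  [with D=-2, M=6]  = 8
K = max(D, L) + 3  [with D=-2, L=8]  = 11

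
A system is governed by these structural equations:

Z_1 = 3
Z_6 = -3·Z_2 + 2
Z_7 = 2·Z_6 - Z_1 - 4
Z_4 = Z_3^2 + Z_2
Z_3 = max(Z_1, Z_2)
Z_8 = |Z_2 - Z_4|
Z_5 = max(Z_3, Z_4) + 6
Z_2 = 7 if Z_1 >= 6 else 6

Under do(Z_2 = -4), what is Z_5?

11

do(Z_2=-4) replaces the equation Z_2 = 7 if Z_1 >= 6 else 6 with the constant Z_2 = -4.
Z_3 = max(Z_1, Z_2)  [with Z_1=3, Z_2=-4]  = 3
Z_4 = Z_3^2 + Z_2  [with Z_3=3, Z_2=-4]  = 5
Z_5 = max(Z_3, Z_4) + 6  [with Z_3=3, Z_4=5]  = 11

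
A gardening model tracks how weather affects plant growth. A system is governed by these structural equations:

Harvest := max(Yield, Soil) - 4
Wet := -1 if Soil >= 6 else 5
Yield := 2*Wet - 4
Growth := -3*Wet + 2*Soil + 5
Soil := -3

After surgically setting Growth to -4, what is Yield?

6

The intervention breaks the incoming arrows to Growth: Growth := -3*Wet + 2*Soil + 5 no longer applies, and Growth = -4.
Yield is not downstream of the intervention, so its value is determined by the original equations.
Wet = -1 if Soil >= 6 else 5  [with Soil=-3]  = 5
Yield = 2*Wet - 4  [with Wet=5]  = 6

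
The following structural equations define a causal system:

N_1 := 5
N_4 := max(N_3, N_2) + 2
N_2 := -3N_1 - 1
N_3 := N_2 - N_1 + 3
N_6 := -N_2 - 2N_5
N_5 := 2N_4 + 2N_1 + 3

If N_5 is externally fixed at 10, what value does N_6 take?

-4

The intervention breaks the incoming arrows to N_5: N_5 := 2N_4 + 2N_1 + 3 no longer applies, and N_5 = 10.
N_2 = -3N_1 - 1  [with N_1=5]  = -16
N_6 = -N_2 - 2N_5  [with N_2=-16, N_5=10]  = -4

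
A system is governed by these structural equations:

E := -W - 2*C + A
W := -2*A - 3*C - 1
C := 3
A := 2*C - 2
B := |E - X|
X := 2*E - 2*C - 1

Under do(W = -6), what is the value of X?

do(W=-6) replaces the equation W := -2*A - 3*C - 1 with the constant W = -6.
A = 2*C - 2  [with C=3]  = 4
E = -W - 2*C + A  [with W=-6, C=3, A=4]  = 4
X = 2*E - 2*C - 1  [with E=4, C=3]  = 1

1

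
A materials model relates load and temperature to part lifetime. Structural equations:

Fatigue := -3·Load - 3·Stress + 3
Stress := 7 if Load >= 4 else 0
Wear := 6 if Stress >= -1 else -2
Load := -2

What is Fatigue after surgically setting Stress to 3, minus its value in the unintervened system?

-9

Under do(Stress=3), the mechanism Stress := 7 if Load >= 4 else 0 is discarded; Stress is fixed at 3.
Fatigue = -3·Load - 3·Stress + 3  [with Load=-2, Stress=3]  = 0
Without intervention: Stress = 7 if Load >= 4 else 0  [with Load=-2]  = 0; Fatigue = -3·Load - 3·Stress + 3  [with Load=-2, Stress=0]  = 9.
Change = 0 − 9 = -9.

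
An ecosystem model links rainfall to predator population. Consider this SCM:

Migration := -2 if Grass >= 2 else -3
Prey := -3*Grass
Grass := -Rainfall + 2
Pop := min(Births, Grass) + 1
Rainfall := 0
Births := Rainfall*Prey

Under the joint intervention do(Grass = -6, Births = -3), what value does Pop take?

-5

The joint intervention fixes Grass = -6, Births = -3, removing each variable's own equation.
Pop = min(Births, Grass) + 1  [with Births=-3, Grass=-6]  = -5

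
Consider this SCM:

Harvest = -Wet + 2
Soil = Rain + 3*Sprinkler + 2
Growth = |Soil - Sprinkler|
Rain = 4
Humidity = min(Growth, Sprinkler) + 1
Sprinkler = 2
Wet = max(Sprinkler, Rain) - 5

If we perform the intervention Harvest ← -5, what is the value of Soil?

Intervening sets Harvest = -5 and removes its equation (Harvest = -Wet + 2).
Soil is not downstream of the intervention, so its value is determined by the original equations.
Soil = Rain + 3*Sprinkler + 2  [with Rain=4, Sprinkler=2]  = 12

12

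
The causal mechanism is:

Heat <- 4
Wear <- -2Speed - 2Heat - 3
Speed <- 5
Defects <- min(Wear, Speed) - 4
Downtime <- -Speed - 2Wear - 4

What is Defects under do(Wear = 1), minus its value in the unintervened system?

The intervention breaks the incoming arrows to Wear: Wear <- -2Speed - 2Heat - 3 no longer applies, and Wear = 1.
Defects = min(Wear, Speed) - 4  [with Wear=1, Speed=5]  = -3
Without intervention: Wear = -2Speed - 2Heat - 3  [with Speed=5, Heat=4]  = -21; Defects = min(Wear, Speed) - 4  [with Wear=-21, Speed=5]  = -25.
Change = -3 − (-25) = 22.

22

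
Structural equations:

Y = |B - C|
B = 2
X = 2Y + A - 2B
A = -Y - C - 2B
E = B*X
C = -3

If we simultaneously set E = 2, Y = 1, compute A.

Under do(E = 2, Y = 1), each intervened variable's structural equation is replaced by its fixed value.
A = -Y - C - 2B  [with Y=1, C=-3, B=2]  = -2

-2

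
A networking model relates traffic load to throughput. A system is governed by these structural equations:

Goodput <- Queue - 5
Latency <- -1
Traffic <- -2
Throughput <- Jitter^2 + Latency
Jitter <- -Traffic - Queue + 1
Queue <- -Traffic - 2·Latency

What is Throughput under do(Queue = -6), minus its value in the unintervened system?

80

do(Queue=-6) replaces the equation Queue <- -Traffic - 2·Latency with the constant Queue = -6.
Jitter = -Traffic - Queue + 1  [with Traffic=-2, Queue=-6]  = 9
Throughput = Jitter^2 + Latency  [with Jitter=9, Latency=-1]  = 80
Without intervention: Queue = -Traffic - 2·Latency  [with Traffic=-2, Latency=-1]  = 4; Jitter = -Traffic - Queue + 1  [with Traffic=-2, Queue=4]  = -1; Throughput = Jitter^2 + Latency  [with Jitter=-1, Latency=-1]  = 0.
Change = 80 − 0 = 80.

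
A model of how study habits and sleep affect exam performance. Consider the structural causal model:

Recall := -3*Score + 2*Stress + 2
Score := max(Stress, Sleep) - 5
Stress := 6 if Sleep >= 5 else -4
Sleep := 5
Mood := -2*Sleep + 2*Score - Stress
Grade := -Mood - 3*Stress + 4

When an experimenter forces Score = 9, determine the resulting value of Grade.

-16

The intervention breaks the incoming arrows to Score: Score := max(Stress, Sleep) - 5 no longer applies, and Score = 9.
Stress = 6 if Sleep >= 5 else -4  [with Sleep=5]  = 6
Mood = -2*Sleep + 2*Score - Stress  [with Sleep=5, Score=9, Stress=6]  = 2
Grade = -Mood - 3*Stress + 4  [with Mood=2, Stress=6]  = -16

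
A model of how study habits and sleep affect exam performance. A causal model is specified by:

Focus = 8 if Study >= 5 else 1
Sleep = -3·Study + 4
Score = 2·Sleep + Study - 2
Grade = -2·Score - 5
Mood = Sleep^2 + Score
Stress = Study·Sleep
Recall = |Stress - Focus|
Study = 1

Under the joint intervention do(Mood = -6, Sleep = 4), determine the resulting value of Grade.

The joint intervention fixes Mood = -6, Sleep = 4, removing each variable's own equation.
Score = 2·Sleep + Study - 2  [with Sleep=4, Study=1]  = 7
Grade = -2·Score - 5  [with Score=7]  = -19

-19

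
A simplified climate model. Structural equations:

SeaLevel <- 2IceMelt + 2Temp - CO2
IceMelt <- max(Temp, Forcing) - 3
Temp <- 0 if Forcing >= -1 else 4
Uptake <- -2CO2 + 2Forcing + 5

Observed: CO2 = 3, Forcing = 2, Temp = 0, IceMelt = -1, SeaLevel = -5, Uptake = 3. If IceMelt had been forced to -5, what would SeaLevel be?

Intervening sets IceMelt = -5 and removes its equation (IceMelt <- max(Temp, Forcing) - 3).
Temp = 0 if Forcing >= -1 else 4  [with Forcing=2]  = 0
SeaLevel = 2IceMelt + 2Temp - CO2  [with IceMelt=-5, Temp=0, CO2=3]  = -13

-13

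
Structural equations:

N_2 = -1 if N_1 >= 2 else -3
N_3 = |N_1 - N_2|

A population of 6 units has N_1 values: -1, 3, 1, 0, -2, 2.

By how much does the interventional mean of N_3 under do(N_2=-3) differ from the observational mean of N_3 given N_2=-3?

1

Under do(N_2=-3), N_2's equation is replaced by N_2=-3 for every unit. Per-unit N_3: 2, 6, 4, 3, 1, 5. Mean = 3.5.
Conditioning on N_2=-3 selects the 4 unit(s) with N_1 ∈ {-1, 1, 0, -2}. Their N_3 values: 2, 4, 3, 1. Mean = 2.5.
Difference = 3.5 − 2.5 = 1.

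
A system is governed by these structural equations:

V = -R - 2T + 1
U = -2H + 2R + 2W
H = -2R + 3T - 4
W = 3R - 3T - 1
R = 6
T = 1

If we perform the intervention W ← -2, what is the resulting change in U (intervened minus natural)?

-32

do(W=-2) replaces the equation W = 3R - 3T - 1 with the constant W = -2.
H = -2R + 3T - 4  [with R=6, T=1]  = -13
U = -2H + 2R + 2W  [with H=-13, R=6, W=-2]  = 34
Without intervention: W = 3R - 3T - 1  [with R=6, T=1]  = 14; H = -2R + 3T - 4  [with R=6, T=1]  = -13; U = -2H + 2R + 2W  [with H=-13, R=6, W=14]  = 66.
Change = 34 − 66 = -32.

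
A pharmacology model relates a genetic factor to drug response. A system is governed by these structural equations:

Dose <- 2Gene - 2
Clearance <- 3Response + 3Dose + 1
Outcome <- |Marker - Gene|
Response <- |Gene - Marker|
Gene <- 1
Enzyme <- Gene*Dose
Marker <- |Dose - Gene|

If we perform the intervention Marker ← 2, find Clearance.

Under do(Marker=2), the mechanism Marker <- |Dose - Gene| is discarded; Marker is fixed at 2.
Dose = 2Gene - 2  [with Gene=1]  = 0
Response = |Gene - Marker|  [with Gene=1, Marker=2]  = 1
Clearance = 3Response + 3Dose + 1  [with Response=1, Dose=0]  = 4

4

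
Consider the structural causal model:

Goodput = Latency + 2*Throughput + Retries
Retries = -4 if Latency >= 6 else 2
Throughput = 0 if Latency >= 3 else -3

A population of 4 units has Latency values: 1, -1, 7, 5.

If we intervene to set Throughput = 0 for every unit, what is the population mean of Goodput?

3.5

The intervention sets Throughput=0 in all 4 units regardless of Latency. Recomputing Goodput per unit gives 3, 1, 3, 7; average 3.5.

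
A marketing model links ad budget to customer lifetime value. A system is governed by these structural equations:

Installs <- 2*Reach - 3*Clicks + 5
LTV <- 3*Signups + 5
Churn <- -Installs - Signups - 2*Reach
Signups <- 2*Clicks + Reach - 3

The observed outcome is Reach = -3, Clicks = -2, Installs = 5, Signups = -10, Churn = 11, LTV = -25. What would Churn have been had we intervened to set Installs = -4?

do(Installs=-4) replaces the equation Installs <- 2*Reach - 3*Clicks + 5 with the constant Installs = -4.
Signups = 2*Clicks + Reach - 3  [with Clicks=-2, Reach=-3]  = -10
Churn = -Installs - Signups - 2*Reach  [with Installs=-4, Signups=-10, Reach=-3]  = 20

20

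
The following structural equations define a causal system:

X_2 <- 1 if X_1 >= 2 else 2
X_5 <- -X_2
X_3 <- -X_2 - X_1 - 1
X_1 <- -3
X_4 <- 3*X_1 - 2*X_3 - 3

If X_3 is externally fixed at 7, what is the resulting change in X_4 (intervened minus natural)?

The intervention breaks the incoming arrows to X_3: X_3 <- -X_2 - X_1 - 1 no longer applies, and X_3 = 7.
X_4 = 3*X_1 - 2*X_3 - 3  [with X_1=-3, X_3=7]  = -26
Without intervention: X_2 = 1 if X_1 >= 2 else 2  [with X_1=-3]  = 2; X_3 = -X_2 - X_1 - 1  [with X_2=2, X_1=-3]  = 0; X_4 = 3*X_1 - 2*X_3 - 3  [with X_1=-3, X_3=0]  = -12.
Change = -26 − (-12) = -14.

-14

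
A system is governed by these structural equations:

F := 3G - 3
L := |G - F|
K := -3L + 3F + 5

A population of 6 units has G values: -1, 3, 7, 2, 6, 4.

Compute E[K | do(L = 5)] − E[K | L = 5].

18

The intervention sets L=5 in all 6 units regardless of G. Recomputing K per unit gives -28, 8, 44, -1, 35, 17; average 12.5.
Observing L=5 restricts to units where L's equation naturally yields 5: G ∈ {-1, 4}. In that subpopulation K = -28, 17, mean -5.5.
Difference = 12.5 − (-5.5) = 18.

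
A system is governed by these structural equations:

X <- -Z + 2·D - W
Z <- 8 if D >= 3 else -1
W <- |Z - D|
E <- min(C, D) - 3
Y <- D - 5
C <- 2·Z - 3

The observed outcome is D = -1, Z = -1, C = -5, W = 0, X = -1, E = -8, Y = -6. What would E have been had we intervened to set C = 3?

-4

The intervention breaks the incoming arrows to C: C <- 2·Z - 3 no longer applies, and C = 3.
E = min(C, D) - 3  [with C=3, D=-1]  = -4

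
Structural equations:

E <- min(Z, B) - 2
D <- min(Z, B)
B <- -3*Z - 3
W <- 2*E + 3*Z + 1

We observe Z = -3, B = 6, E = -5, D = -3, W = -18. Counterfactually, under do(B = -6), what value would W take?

do(B=-6) replaces the equation B <- -3*Z - 3 with the constant B = -6.
E = min(Z, B) - 2  [with Z=-3, B=-6]  = -8
W = 2*E + 3*Z + 1  [with E=-8, Z=-3]  = -24

-24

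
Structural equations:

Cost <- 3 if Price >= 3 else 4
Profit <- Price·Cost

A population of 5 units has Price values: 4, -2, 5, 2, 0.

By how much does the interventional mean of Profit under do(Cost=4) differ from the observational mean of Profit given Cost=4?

7.2

do(Cost=4) breaks Cost's dependence on Price. With Cost=4 fixed, Profit across the units is 16, -8, 20, 8, 0, mean 7.2.
Conditioning on Cost=4 selects the 3 unit(s) with Price ∈ {-2, 2, 0}. Their Profit values: -8, 8, 0. Mean = 0.
Difference = 7.2 − 0 = 7.2.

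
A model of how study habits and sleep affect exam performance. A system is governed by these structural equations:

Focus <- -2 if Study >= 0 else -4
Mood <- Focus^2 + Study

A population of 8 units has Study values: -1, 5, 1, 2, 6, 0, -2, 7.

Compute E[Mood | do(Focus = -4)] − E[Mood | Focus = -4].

do(Focus=-4) breaks Focus's dependence on Study. With Focus=-4 fixed, Mood across the units is 15, 21, 17, 18, 22, 16, 14, 23, mean 18.25.
Conditioning on Focus=-4 selects the 2 unit(s) with Study ∈ {-1, -2}. Their Mood values: 15, 14. Mean = 14.5.
Difference = 18.25 − 14.5 = 3.75.

3.75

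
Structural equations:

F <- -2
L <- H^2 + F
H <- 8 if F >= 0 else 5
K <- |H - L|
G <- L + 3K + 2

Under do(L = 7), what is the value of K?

The intervention breaks the incoming arrows to L: L <- H^2 + F no longer applies, and L = 7.
H = 8 if F >= 0 else 5  [with F=-2]  = 5
K = |H - L|  [with H=5, L=7]  = 2

2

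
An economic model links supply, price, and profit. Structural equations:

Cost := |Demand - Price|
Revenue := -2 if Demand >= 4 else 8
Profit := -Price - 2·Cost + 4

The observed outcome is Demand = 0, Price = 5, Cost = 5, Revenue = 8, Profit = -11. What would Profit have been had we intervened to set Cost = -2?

do(Cost=-2) replaces the equation Cost := |Demand - Price| with the constant Cost = -2.
Profit = -Price - 2·Cost + 4  [with Price=5, Cost=-2]  = 3

3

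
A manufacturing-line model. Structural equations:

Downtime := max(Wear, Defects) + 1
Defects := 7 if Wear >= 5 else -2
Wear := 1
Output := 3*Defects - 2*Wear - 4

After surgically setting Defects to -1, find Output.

The intervention breaks the incoming arrows to Defects: Defects := 7 if Wear >= 5 else -2 no longer applies, and Defects = -1.
Output = 3*Defects - 2*Wear - 4  [with Defects=-1, Wear=1]  = -9

-9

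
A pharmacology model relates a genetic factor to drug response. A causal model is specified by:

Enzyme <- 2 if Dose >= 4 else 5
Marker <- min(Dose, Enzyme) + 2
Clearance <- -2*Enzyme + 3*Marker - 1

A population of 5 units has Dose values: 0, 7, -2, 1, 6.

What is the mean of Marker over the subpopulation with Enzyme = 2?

4

Observing Enzyme=2 restricts to units where Enzyme's equation naturally yields 2: Dose ∈ {7, 6}. In that subpopulation Marker = 4, 4, mean 4.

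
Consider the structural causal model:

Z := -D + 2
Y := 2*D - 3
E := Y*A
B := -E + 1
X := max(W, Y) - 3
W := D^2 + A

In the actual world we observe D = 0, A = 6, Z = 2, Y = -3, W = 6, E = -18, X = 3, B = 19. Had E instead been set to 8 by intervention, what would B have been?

Intervening sets E = 8 and removes its equation (E := Y*A).
B = -E + 1  [with E=8]  = -7

-7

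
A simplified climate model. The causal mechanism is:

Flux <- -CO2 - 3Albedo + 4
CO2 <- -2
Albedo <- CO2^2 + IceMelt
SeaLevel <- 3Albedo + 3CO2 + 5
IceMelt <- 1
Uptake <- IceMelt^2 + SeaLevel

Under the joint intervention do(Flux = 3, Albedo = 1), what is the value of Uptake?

The joint intervention fixes Flux = 3, Albedo = 1, removing each variable's own equation.
SeaLevel = 3Albedo + 3CO2 + 5  [with Albedo=1, CO2=-2]  = 2
Uptake = IceMelt^2 + SeaLevel  [with IceMelt=1, SeaLevel=2]  = 3

3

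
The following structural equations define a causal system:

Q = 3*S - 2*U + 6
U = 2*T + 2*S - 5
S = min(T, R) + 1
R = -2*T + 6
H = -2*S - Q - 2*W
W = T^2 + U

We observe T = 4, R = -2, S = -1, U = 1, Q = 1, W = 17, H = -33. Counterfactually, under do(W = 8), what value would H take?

-15

Intervening sets W = 8 and removes its equation (W = T^2 + U).
R = -2*T + 6  [with T=4]  = -2
S = min(T, R) + 1  [with T=4, R=-2]  = -1
U = 2*T + 2*S - 5  [with T=4, S=-1]  = 1
Q = 3*S - 2*U + 6  [with S=-1, U=1]  = 1
H = -2*S - Q - 2*W  [with S=-1, Q=1, W=8]  = -15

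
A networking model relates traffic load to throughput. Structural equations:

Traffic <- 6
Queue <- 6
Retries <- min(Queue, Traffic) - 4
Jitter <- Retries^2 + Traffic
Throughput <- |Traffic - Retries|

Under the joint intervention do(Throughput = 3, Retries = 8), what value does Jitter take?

70

Under do(Throughput = 3, Retries = 8), each intervened variable's structural equation is replaced by its fixed value.
Jitter = Retries^2 + Traffic  [with Retries=8, Traffic=6]  = 70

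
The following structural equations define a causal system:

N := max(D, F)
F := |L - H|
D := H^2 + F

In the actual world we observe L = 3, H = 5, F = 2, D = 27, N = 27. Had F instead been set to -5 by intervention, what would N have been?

do(F=-5) replaces the equation F := |L - H| with the constant F = -5.
D = H^2 + F  [with H=5, F=-5]  = 20
N = max(D, F)  [with D=20, F=-5]  = 20

20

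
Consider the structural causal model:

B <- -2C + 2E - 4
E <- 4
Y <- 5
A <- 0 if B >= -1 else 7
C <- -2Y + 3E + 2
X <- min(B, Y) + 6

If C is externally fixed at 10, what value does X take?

-10

The intervention breaks the incoming arrows to C: C <- -2Y + 3E + 2 no longer applies, and C = 10.
B = -2C + 2E - 4  [with C=10, E=4]  = -16
X = min(B, Y) + 6  [with B=-16, Y=5]  = -10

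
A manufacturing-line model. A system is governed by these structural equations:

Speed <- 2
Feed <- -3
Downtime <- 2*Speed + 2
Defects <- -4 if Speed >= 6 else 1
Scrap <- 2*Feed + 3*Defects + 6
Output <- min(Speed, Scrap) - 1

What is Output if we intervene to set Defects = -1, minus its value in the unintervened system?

do(Defects=-1) replaces the equation Defects <- -4 if Speed >= 6 else 1 with the constant Defects = -1.
Scrap = 2*Feed + 3*Defects + 6  [with Feed=-3, Defects=-1]  = -3
Output = min(Speed, Scrap) - 1  [with Speed=2, Scrap=-3]  = -4
Without intervention: Defects = -4 if Speed >= 6 else 1  [with Speed=2]  = 1; Scrap = 2*Feed + 3*Defects + 6  [with Feed=-3, Defects=1]  = 3; Output = min(Speed, Scrap) - 1  [with Speed=2, Scrap=3]  = 1.
Change = -4 − 1 = -5.

-5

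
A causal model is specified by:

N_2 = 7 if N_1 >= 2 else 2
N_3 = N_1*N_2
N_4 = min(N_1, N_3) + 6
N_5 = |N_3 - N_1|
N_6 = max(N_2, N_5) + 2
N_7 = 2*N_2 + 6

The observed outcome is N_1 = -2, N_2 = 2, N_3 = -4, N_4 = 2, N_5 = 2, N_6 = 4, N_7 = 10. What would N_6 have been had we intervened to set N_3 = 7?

The intervention breaks the incoming arrows to N_3: N_3 = N_1*N_2 no longer applies, and N_3 = 7.
N_2 = 7 if N_1 >= 2 else 2  [with N_1=-2]  = 2
N_5 = |N_3 - N_1|  [with N_3=7, N_1=-2]  = 9
N_6 = max(N_2, N_5) + 2  [with N_2=2, N_5=9]  = 11

11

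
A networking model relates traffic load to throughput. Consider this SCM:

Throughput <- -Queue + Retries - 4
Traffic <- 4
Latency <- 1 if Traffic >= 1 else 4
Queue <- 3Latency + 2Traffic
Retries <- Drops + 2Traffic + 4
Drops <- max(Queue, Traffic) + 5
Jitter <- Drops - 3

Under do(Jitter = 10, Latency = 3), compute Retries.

The joint intervention fixes Jitter = 10, Latency = 3, removing each variable's own equation.
Queue = 3Latency + 2Traffic  [with Latency=3, Traffic=4]  = 17
Drops = max(Queue, Traffic) + 5  [with Queue=17, Traffic=4]  = 22
Retries = Drops + 2Traffic + 4  [with Drops=22, Traffic=4]  = 34

34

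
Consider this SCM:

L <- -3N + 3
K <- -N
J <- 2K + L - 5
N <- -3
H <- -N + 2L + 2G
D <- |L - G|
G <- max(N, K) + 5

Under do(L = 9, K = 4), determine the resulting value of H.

39

The joint intervention fixes L = 9, K = 4, removing each variable's own equation.
G = max(N, K) + 5  [with N=-3, K=4]  = 9
H = -N + 2L + 2G  [with N=-3, L=9, G=9]  = 39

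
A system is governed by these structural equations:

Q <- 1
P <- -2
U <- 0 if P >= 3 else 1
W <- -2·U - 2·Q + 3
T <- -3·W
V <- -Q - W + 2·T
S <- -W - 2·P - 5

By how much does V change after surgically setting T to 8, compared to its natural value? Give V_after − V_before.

10

The intervention breaks the incoming arrows to T: T <- -3·W no longer applies, and T = 8.
U = 0 if P >= 3 else 1  [with P=-2]  = 1
W = -2·U - 2·Q + 3  [with U=1, Q=1]  = -1
V = -Q - W + 2·T  [with Q=1, W=-1, T=8]  = 16
Without intervention: U = 0 if P >= 3 else 1  [with P=-2]  = 1; W = -2·U - 2·Q + 3  [with U=1, Q=1]  = -1; T = -3·W  [with W=-1]  = 3; V = -Q - W + 2·T  [with Q=1, W=-1, T=3]  = 6.
Change = 16 − 6 = 10.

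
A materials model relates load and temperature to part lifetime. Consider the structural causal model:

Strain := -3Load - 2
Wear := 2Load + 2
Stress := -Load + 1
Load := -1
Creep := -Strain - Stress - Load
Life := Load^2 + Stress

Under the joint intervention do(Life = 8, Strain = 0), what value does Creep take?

Under do(Life = 8, Strain = 0), each intervened variable's structural equation is replaced by its fixed value.
Stress = -Load + 1  [with Load=-1]  = 2
Creep = -Strain - Stress - Load  [with Strain=0, Stress=2, Load=-1]  = -1

-1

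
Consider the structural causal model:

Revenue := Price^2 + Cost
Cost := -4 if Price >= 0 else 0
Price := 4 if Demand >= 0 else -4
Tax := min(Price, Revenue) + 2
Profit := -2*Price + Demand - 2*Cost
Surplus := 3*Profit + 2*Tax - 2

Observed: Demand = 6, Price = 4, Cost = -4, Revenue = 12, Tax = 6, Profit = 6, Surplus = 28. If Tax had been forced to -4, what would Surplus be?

Under do(Tax=-4), the mechanism Tax := min(Price, Revenue) + 2 is discarded; Tax is fixed at -4.
Price = 4 if Demand >= 0 else -4  [with Demand=6]  = 4
Cost = -4 if Price >= 0 else 0  [with Price=4]  = -4
Profit = -2*Price + Demand - 2*Cost  [with Price=4, Demand=6, Cost=-4]  = 6
Surplus = 3*Profit + 2*Tax - 2  [with Profit=6, Tax=-4]  = 8

8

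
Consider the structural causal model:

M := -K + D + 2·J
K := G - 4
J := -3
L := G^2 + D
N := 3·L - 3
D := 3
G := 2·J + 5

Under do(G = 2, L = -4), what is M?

The joint intervention fixes G = 2, L = -4, removing each variable's own equation.
K = G - 4  [with G=2]  = -2
M = -K + D + 2·J  [with K=-2, D=3, J=-3]  = -1

-1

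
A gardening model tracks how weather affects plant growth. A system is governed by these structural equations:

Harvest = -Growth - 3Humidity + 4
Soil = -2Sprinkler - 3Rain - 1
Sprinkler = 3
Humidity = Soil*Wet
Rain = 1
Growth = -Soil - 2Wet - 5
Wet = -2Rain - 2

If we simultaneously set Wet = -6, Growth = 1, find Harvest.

Under do(Wet = -6, Growth = 1), each intervened variable's structural equation is replaced by its fixed value.
Soil = -2Sprinkler - 3Rain - 1  [with Sprinkler=3, Rain=1]  = -10
Humidity = Soil*Wet  [with Soil=-10, Wet=-6]  = 60
Harvest = -Growth - 3Humidity + 4  [with Growth=1, Humidity=60]  = -177

-177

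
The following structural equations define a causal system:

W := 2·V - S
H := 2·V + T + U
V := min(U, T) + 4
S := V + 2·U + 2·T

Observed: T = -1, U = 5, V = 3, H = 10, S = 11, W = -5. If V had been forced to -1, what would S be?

7

do(V=-1) replaces the equation V := min(U, T) + 4 with the constant V = -1.
S = V + 2·U + 2·T  [with V=-1, U=5, T=-1]  = 7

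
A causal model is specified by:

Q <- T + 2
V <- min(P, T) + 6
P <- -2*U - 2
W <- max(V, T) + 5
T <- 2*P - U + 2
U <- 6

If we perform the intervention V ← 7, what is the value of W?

12

Intervening sets V = 7 and removes its equation (V <- min(P, T) + 6).
P = -2*U - 2  [with U=6]  = -14
T = 2*P - U + 2  [with P=-14, U=6]  = -32
W = max(V, T) + 5  [with V=7, T=-32]  = 12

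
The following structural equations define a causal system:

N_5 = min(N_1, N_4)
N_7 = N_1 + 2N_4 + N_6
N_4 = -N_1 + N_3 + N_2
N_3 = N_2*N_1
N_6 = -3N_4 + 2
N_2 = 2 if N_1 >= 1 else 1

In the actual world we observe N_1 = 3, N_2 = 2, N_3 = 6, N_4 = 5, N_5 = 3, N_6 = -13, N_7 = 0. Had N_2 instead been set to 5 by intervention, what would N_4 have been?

Under do(N_2=5), the mechanism N_2 = 2 if N_1 >= 1 else 1 is discarded; N_2 is fixed at 5.
N_3 = N_2*N_1  [with N_2=5, N_1=3]  = 15
N_4 = -N_1 + N_3 + N_2  [with N_1=3, N_3=15, N_2=5]  = 17

17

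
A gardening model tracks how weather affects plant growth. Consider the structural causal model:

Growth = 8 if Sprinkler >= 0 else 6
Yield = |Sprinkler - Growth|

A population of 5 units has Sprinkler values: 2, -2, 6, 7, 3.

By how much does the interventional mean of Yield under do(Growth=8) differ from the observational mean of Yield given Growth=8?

do(Growth=8) breaks Growth's dependence on Sprinkler. With Growth=8 fixed, Yield across the units is 6, 10, 2, 1, 5, mean 4.8.
Observing Growth=8 restricts to units where Growth's equation naturally yields 8: Sprinkler ∈ {2, 6, 7, 3}. In that subpopulation Yield = 6, 2, 1, 5, mean 3.5.
Difference = 4.8 − 3.5 = 1.3.

1.3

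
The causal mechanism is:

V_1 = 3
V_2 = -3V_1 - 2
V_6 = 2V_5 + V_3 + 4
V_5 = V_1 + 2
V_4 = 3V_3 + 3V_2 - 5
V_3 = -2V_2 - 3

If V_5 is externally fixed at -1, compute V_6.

21

The intervention breaks the incoming arrows to V_5: V_5 = V_1 + 2 no longer applies, and V_5 = -1.
V_2 = -3V_1 - 2  [with V_1=3]  = -11
V_3 = -2V_2 - 3  [with V_2=-11]  = 19
V_6 = 2V_5 + V_3 + 4  [with V_5=-1, V_3=19]  = 21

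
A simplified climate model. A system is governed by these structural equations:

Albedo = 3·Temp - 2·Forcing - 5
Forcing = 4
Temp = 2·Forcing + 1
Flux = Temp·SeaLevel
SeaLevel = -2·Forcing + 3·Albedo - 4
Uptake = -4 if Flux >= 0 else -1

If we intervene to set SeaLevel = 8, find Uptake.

-4

Under do(SeaLevel=8), the mechanism SeaLevel = -2·Forcing + 3·Albedo - 4 is discarded; SeaLevel is fixed at 8.
Temp = 2·Forcing + 1  [with Forcing=4]  = 9
Flux = Temp·SeaLevel  [with Temp=9, SeaLevel=8]  = 72
Uptake = -4 if Flux >= 0 else -1  [with Flux=72]  = -4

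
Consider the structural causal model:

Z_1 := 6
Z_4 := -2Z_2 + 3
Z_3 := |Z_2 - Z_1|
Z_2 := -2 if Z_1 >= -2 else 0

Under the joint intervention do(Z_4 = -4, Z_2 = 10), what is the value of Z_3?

Setting Z_4 = -4, Z_2 = 10 by intervention discards those variables' equations.
Z_3 = |Z_2 - Z_1|  [with Z_2=10, Z_1=6]  = 4

4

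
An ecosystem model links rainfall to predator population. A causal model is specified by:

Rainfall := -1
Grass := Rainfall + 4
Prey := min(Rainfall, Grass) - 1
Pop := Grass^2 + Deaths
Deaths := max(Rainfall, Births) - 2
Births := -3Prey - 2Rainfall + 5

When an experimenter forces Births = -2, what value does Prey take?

Under do(Births=-2), the mechanism Births := -3Prey - 2Rainfall + 5 is discarded; Births is fixed at -2.
Since Prey is not a descendant of the intervened variable, it is unaffected.
Grass = Rainfall + 4  [with Rainfall=-1]  = 3
Prey = min(Rainfall, Grass) - 1  [with Rainfall=-1, Grass=3]  = -2

-2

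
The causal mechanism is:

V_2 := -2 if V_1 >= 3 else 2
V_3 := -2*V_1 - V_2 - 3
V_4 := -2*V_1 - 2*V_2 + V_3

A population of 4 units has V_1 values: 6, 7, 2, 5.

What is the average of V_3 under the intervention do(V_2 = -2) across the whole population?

do(V_2=-2) breaks V_2's dependence on V_1. With V_2=-2 fixed, V_3 across the units is -13, -15, -5, -11, mean -11.

-11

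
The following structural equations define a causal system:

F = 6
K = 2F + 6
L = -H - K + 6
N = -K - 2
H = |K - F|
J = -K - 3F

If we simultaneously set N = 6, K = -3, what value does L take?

The joint intervention fixes N = 6, K = -3, removing each variable's own equation.
H = |K - F|  [with K=-3, F=6]  = 9
L = -H - K + 6  [with H=9, K=-3]  = 0

0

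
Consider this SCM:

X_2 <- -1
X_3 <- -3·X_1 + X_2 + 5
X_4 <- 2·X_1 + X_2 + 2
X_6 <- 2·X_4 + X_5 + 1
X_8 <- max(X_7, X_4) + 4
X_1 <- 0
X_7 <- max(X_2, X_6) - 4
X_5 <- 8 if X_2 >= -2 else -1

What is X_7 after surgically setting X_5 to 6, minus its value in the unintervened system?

Under do(X_5=6), the mechanism X_5 <- 8 if X_2 >= -2 else -1 is discarded; X_5 is fixed at 6.
X_4 = 2·X_1 + X_2 + 2  [with X_1=0, X_2=-1]  = 1
X_6 = 2·X_4 + X_5 + 1  [with X_4=1, X_5=6]  = 9
X_7 = max(X_2, X_6) - 4  [with X_2=-1, X_6=9]  = 5
Without intervention: X_4 = 2·X_1 + X_2 + 2  [with X_1=0, X_2=-1]  = 1; X_5 = 8 if X_2 >= -2 else -1  [with X_2=-1]  = 8; X_6 = 2·X_4 + X_5 + 1  [with X_4=1, X_5=8]  = 11; X_7 = max(X_2, X_6) - 4  [with X_2=-1, X_6=11]  = 7.
Change = 5 − 7 = -2.

-2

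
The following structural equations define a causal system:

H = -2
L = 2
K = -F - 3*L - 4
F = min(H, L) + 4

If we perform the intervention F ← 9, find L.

Under do(F=9), the mechanism F = min(H, L) + 4 is discarded; F is fixed at 9.
Since L is not a descendant of the intervened variable, it is unaffected.

2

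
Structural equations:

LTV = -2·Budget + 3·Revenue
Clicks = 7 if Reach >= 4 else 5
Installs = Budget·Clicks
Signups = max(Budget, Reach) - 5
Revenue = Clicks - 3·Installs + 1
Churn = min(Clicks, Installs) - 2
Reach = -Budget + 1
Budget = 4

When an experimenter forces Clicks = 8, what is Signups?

-1

do(Clicks=8) replaces the equation Clicks = 7 if Reach >= 4 else 5 with the constant Clicks = 8.
Signups is not downstream of the intervention, so its value is determined by the original equations.
Reach = -Budget + 1  [with Budget=4]  = -3
Signups = max(Budget, Reach) - 5  [with Budget=4, Reach=-3]  = -1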